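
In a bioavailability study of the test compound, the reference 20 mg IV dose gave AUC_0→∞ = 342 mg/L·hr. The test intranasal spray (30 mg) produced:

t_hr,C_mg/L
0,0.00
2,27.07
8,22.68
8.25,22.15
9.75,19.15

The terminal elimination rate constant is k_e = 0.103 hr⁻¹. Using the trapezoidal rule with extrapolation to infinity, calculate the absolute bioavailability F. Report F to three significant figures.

Trapezoidal AUC_0→9.75 (intranasal spray):
  [0→2]: (0.00+27.07)/2 × 2 = 27.07
  [2→8]: (27.07+22.68)/2 × 6 = 149.25
  [8→8.25]: (22.68+22.15)/2 × 0.25 = 5.60375
  [8.25→9.75]: (22.15+19.15)/2 × 1.5 = 30.975
  Sum = 212.89875 mg/L·hr
Tail: C_last/k_e = 19.15/0.103 = 185.922
AUC_0→∞ (intranasal spray) = 212.89875 + 185.922 = 398.82075 mg/L·hr
F = (AUC_ev/D_ev)/(AUC_iv/D_iv) = (398.82075/30)/(342/20) = 13.294025/17.1 = 0.7774

F = 0.777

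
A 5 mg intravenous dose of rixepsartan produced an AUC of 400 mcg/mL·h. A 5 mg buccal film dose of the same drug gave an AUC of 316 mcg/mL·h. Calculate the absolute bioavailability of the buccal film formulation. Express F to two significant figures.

F = 0.79

F = (AUC_ev / D_ev) / (AUC_iv / D_iv)
  = (316/5) / (400/5)
  = 63.2 / 80 = 0.7900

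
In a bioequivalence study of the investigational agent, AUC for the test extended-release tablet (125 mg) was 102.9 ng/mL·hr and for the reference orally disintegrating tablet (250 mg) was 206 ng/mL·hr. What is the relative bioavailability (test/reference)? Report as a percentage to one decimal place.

F_rel = (AUC_test/D_test) / (AUC_ref/D_ref)
      = (102.9/125) / (206/250)
      = 0.8232 / 0.824 = 0.9990 = 99.90%

F_rel = 99.9%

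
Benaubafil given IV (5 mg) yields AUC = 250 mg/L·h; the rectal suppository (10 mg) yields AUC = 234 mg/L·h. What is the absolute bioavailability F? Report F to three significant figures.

F = 0.468

F = (AUC_ev / D_ev) / (AUC_iv / D_iv)
  = (234/10) / (250/5)
  = 23.4 / 50 = 0.4680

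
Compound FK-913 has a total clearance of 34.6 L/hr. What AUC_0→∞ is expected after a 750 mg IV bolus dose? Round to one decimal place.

AUC = 21.7 mg/L·hr

AUC_0→∞ = Dose_iv / CL
        = 750 / 34.6 = 21.6763 mg/L·hr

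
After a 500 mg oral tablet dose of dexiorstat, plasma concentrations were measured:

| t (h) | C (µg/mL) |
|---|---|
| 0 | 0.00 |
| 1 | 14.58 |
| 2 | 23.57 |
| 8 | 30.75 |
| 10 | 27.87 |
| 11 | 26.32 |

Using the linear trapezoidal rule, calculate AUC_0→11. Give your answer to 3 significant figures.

AUC = 275 µg/mL·h

Trapezoidal AUC_0→11:
  [0→1]: (0.00+14.58)/2 × 1 = 7.29
  [1→2]: (14.58+23.57)/2 × 1 = 19.075
  [2→8]: (23.57+30.75)/2 × 6 = 162.96
  [8→10]: (30.75+27.87)/2 × 2 = 58.62
  [10→11]: (27.87+26.32)/2 × 1 = 27.095
  Sum = 275.04 µg/mL·h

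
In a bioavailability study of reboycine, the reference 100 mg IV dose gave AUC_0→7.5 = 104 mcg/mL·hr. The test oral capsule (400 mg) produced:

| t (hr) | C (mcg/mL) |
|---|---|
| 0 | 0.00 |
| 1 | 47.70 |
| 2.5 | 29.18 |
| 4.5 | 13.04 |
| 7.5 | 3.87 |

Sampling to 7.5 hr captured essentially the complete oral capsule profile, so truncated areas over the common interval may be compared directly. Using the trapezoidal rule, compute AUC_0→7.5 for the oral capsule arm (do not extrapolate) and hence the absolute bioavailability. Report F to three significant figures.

Trapezoidal AUC_0→7.5 (oral capsule):
  [0→1]: (0.00+47.70)/2 × 1 = 23.85
  [1→2.5]: (47.70+29.18)/2 × 1.5 = 57.66
  [2.5→4.5]: (29.18+13.04)/2 × 2 = 42.22
  [4.5→7.5]: (13.04+3.87)/2 × 3 = 25.365
  Sum = 149.095 mcg/mL·hr
F = (AUC_ev/D_ev)/(AUC_iv/D_iv) = (149.095/400)/(104/100) = 0.3727375/1.04 = 0.3584

F = 0.358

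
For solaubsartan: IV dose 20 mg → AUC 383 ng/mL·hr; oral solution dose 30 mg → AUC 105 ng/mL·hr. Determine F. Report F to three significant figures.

F = (AUC_ev / D_ev) / (AUC_iv / D_iv)
  = (105/30) / (383/20)
  = 3.5 / 19.15 = 0.1828

F = 0.183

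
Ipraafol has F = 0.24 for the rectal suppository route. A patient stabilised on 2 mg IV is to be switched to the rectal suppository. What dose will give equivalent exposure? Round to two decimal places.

For equal systemic exposure: F × D_ev = D_iv
D_ev = D_iv / F = 2 / 0.24 = 8.33333 mg

D_rectal = 8.33 mg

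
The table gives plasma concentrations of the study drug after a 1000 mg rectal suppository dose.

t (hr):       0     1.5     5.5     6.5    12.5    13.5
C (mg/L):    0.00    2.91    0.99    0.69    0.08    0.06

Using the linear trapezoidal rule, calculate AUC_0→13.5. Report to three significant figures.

AUC = 13.2 mg/L·hr

Trapezoidal AUC_0→13.5:
  [0→1.5]: (0.00+2.91)/2 × 1.5 = 2.1825
  [1.5→5.5]: (2.91+0.99)/2 × 4 = 7.8
  [5.5→6.5]: (0.99+0.69)/2 × 1 = 0.84
  [6.5→12.5]: (0.69+0.08)/2 × 6 = 2.31
  [12.5→13.5]: (0.08+0.06)/2 × 1 = 0.07
  Sum = 13.2025 mg/L·hr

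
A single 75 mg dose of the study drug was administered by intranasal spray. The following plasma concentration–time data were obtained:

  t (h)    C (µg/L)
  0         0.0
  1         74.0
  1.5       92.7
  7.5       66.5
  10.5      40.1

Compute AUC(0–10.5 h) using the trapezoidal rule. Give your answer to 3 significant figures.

AUC = 716 µg/L·h

Trapezoidal AUC_0→10.5:
  [0→1]: (0.0+74.0)/2 × 1 = 37.0
  [1→1.5]: (74.0+92.7)/2 × 0.5 = 41.675
  [1.5→7.5]: (92.7+66.5)/2 × 6 = 477.6
  [7.5→10.5]: (66.5+40.1)/2 × 3 = 159.9
  Sum = 716.175 µg/L·h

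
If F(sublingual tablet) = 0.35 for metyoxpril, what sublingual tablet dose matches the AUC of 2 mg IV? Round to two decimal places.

D_sublingual = 5.71 mg

For equal systemic exposure: F × D_ev = D_iv
D_ev = D_iv / F = 2 / 0.35 = 5.71429 mg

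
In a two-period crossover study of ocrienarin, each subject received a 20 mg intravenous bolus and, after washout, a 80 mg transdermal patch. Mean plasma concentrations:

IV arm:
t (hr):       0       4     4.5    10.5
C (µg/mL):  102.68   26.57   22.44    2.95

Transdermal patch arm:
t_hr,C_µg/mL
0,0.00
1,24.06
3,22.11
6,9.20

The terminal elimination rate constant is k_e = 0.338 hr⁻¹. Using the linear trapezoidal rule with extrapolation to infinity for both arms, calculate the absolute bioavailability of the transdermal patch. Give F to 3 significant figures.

F = 0.0931

Trapezoidal AUC_0→10.5 (IV):
  [0→4]: (102.68+26.57)/2 × 4 = 258.5
  [4→4.5]: (26.57+22.44)/2 × 0.5 = 12.2525
  [4.5→10.5]: (22.44+2.95)/2 × 6 = 76.17
  Sum = 346.9225 µg/mL·hr
IV tail: 2.95/0.338 = 8.728; AUC_iv,0→∞ = 346.9225 + 8.728 = 355.6505 µg/mL·hr
Trapezoidal AUC_0→6 (transdermal patch):
  [0→1]: (0.00+24.06)/2 × 1 = 12.03
  [1→3]: (24.06+22.11)/2 × 2 = 46.17
  [3→6]: (22.11+9.20)/2 × 3 = 46.965
  Sum = 105.165 µg/mL·hr
transdermal patch tail: 9.20/0.338 = 27.219; AUC_ev,0→∞ = 105.165 + 27.219 = 132.384 µg/mL·hr
F = (AUC_ev/D_ev)/(AUC_iv/D_iv) = (132.384/80)/(355.6505/20) = 1.6548/17.782525 = 0.0931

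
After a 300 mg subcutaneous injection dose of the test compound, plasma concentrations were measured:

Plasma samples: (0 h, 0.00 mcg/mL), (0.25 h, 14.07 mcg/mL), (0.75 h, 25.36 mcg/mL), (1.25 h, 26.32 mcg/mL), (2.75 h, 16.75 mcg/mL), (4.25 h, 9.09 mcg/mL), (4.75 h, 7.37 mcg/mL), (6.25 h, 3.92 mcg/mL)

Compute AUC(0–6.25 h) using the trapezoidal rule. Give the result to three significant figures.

AUC = 88.8 mcg/mL·h

Trapezoidal AUC_0→6.25:
  [0→0.25]: (0.00+14.07)/2 × 0.25 = 1.75875
  [0.25→0.75]: (14.07+25.36)/2 × 0.5 = 9.8575
  [0.75→1.25]: (25.36+26.32)/2 × 0.5 = 12.92
  [1.25→2.75]: (26.32+16.75)/2 × 1.5 = 32.3025
  [2.75→4.25]: (16.75+9.09)/2 × 1.5 = 19.38
  [4.25→4.75]: (9.09+7.37)/2 × 0.5 = 4.115
  [4.75→6.25]: (7.37+3.92)/2 × 1.5 = 8.4675
  Sum = 88.80125 mcg/mL·h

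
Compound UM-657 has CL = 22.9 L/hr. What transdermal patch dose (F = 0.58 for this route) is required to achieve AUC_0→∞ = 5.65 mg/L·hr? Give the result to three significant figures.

Dose = CL × AUC_0→∞ / F
     = 22.9 × 5.65 / 0.58 = 223.078 mg

Dose = 223 mg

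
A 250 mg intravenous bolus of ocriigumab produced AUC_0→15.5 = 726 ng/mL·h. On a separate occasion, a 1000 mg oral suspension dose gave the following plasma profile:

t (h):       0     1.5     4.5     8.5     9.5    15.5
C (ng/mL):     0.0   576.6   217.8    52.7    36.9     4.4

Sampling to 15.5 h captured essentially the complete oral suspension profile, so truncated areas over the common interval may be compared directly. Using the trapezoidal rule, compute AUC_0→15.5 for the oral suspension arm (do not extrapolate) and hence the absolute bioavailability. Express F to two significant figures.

F = 0.80

Trapezoidal AUC_0→15.5 (oral suspension):
  [0→1.5]: (0.0+576.6)/2 × 1.5 = 432.45
  [1.5→4.5]: (576.6+217.8)/2 × 3 = 1191.6
  [4.5→8.5]: (217.8+52.7)/2 × 4 = 541.0
  [8.5→9.5]: (52.7+36.9)/2 × 1 = 44.8
  [9.5→15.5]: (36.9+4.4)/2 × 6 = 123.9
  Sum = 2333.75 ng/mL·h
F = (AUC_ev/D_ev)/(AUC_iv/D_iv) = (2333.75/1000)/(726/250) = 2.33375/2.904 = 0.8036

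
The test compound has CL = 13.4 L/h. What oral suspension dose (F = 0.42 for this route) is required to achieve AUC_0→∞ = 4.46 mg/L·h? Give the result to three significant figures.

Dose = CL × AUC_0→∞ / F
     = 13.4 × 4.46 / 0.42 = 142.295 mg

Dose = 142 mg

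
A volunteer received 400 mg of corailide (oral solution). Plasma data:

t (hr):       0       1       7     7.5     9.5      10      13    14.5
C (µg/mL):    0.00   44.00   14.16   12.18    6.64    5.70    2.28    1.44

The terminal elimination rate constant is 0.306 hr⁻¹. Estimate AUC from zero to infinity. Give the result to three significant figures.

Trapezoidal AUC_0→14.5:
  [0→1]: (0.00+44.00)/2 × 1 = 22.0
  [1→7]: (44.00+14.16)/2 × 6 = 174.48
  [7→7.5]: (14.16+12.18)/2 × 0.5 = 6.585
  [7.5→9.5]: (12.18+6.64)/2 × 2 = 18.82
  [9.5→10]: (6.64+5.70)/2 × 0.5 = 3.085
  [10→13]: (5.70+2.28)/2 × 3 = 11.97
  [13→14.5]: (2.28+1.44)/2 × 1.5 = 2.79
  Sum = 239.73 µg/mL·hr
Extrapolated tail: C_last / k_e = 1.44 / 0.306 = 4.706
AUC_0→∞ = 239.73 + 4.706 = 244.436 µg/mL·hr

AUC = 244 µg/mL·hr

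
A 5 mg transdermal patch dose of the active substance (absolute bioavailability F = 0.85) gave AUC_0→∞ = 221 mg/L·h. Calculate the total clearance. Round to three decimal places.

CL = 0.019 L/h

CL = F × Dose / AUC_0→∞
   = 0.85 × 5 / 221 = 0.0192308 L/h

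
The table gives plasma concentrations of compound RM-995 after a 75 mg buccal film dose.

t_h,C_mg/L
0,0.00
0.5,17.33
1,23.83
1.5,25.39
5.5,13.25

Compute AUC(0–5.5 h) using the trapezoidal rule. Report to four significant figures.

Trapezoidal AUC_0→5.5:
  [0→0.5]: (0.00+17.33)/2 × 0.5 = 4.3325
  [0.5→1]: (17.33+23.83)/2 × 0.5 = 10.29
  [1→1.5]: (23.83+25.39)/2 × 0.5 = 12.305
  [1.5→5.5]: (25.39+13.25)/2 × 4 = 77.28
  Sum = 104.2075 mg/L·h

AUC = 104.2 mg/L·h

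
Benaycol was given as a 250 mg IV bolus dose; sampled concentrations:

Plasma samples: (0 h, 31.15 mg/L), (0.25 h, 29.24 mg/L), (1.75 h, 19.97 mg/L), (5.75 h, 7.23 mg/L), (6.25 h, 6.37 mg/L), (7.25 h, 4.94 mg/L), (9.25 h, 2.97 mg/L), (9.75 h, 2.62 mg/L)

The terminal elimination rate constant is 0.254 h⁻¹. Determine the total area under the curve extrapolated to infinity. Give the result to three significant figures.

Trapezoidal AUC_0→9.75:
  [0→0.25]: (31.15+29.24)/2 × 0.25 = 7.54875
  [0.25→1.75]: (29.24+19.97)/2 × 1.5 = 36.9075
  [1.75→5.75]: (19.97+7.23)/2 × 4 = 54.4
  [5.75→6.25]: (7.23+6.37)/2 × 0.5 = 3.4
  [6.25→7.25]: (6.37+4.94)/2 × 1 = 5.655
  [7.25→9.25]: (4.94+2.97)/2 × 2 = 7.91
  [9.25→9.75]: (2.97+2.62)/2 × 0.5 = 1.3975
  Sum = 117.21875 mg/L·h
Extrapolated tail: C_last / k_e = 2.62 / 0.254 = 10.315
AUC_0→∞ = 117.21875 + 10.315 = 127.53375 mg/L·h

AUC = 128 mg/L·h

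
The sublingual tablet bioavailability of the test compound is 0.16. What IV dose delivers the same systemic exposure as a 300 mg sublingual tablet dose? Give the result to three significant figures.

Systemic exposure from an extravascular dose = F × D_ev, so the equivalent IV dose is F × D_ev.
D_iv = F × D_ev = 0.16 × 300 = 48 mg

D_iv = 48.0 mg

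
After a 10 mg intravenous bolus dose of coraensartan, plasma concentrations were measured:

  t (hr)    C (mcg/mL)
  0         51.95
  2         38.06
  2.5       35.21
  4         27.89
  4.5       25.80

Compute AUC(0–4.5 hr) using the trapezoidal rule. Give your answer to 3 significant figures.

Trapezoidal AUC_0→4.5:
  [0→2]: (51.95+38.06)/2 × 2 = 90.01
  [2→2.5]: (38.06+35.21)/2 × 0.5 = 18.3175
  [2.5→4]: (35.21+27.89)/2 × 1.5 = 47.325
  [4→4.5]: (27.89+25.80)/2 × 0.5 = 13.4225
  Sum = 169.075 mcg/mL·hr

AUC = 169 mcg/mL·hr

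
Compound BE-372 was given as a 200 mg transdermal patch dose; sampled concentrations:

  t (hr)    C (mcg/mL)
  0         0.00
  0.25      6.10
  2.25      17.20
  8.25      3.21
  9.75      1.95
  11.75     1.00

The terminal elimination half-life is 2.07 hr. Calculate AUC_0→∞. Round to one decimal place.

Trapezoidal AUC_0→11.75:
  [0→0.25]: (0.00+6.10)/2 × 0.25 = 0.7625
  [0.25→2.25]: (6.10+17.20)/2 × 2 = 23.3
  [2.25→8.25]: (17.20+3.21)/2 × 6 = 61.23
  [8.25→9.75]: (3.21+1.95)/2 × 1.5 = 3.87
  [9.75→11.75]: (1.95+1.00)/2 × 2 = 2.95
  Sum = 92.1125 mcg/mL·hr
k_e = ln2 / t½ = 0.693147 / 2.07 = 0.3349 hr^-1
Extrapolated tail: C_last / k_e = 1.00 / 0.3349 = 2.986
AUC_0→∞ = 92.1125 + 2.986 = 95.0985 mcg/mL·hr

AUC = 95.1 mcg/mL·hr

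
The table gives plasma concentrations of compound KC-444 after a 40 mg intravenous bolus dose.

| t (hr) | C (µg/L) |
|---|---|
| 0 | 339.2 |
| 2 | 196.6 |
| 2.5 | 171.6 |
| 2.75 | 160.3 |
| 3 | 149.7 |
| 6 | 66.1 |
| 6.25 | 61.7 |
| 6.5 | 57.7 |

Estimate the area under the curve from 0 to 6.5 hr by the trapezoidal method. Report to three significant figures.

Trapezoidal AUC_0→6.5:
  [0→2]: (339.2+196.6)/2 × 2 = 535.8
  [2→2.5]: (196.6+171.6)/2 × 0.5 = 92.05
  [2.5→2.75]: (171.6+160.3)/2 × 0.25 = 41.4875
  [2.75→3]: (160.3+149.7)/2 × 0.25 = 38.75
  [3→6]: (149.7+66.1)/2 × 3 = 323.7
  [6→6.25]: (66.1+61.7)/2 × 0.25 = 15.975
  [6.25→6.5]: (61.7+57.7)/2 × 0.25 = 14.925
  Sum = 1062.6875 µg/L·hr

AUC = 1060 µg/L·hr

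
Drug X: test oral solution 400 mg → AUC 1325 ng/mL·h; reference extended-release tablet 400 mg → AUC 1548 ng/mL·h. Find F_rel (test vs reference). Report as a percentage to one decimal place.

F_rel = 85.6%

F_rel = (AUC_test/D_test) / (AUC_ref/D_ref)
      = (1325/400) / (1548/400)
      = 3.3125 / 3.87 = 0.8559 = 85.59%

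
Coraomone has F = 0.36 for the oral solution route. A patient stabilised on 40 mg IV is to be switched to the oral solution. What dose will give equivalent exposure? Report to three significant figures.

D_oral = 111 mg

For equal systemic exposure: F × D_ev = D_iv
D_ev = D_iv / F = 40 / 0.36 = 111.111 mg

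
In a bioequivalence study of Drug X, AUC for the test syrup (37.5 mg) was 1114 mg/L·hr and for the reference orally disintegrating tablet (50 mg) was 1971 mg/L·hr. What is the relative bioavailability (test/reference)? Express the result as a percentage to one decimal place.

F_rel = (AUC_test/D_test) / (AUC_ref/D_ref)
      = (1114/37.5) / (1971/50)
      = 29.7067 / 39.42 = 0.7536 = 75.36%

F_rel = 75.4%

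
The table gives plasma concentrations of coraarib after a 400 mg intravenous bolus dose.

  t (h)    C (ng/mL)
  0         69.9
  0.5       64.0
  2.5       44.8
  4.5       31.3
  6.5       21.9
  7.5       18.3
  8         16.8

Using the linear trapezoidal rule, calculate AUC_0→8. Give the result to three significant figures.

Trapezoidal AUC_0→8:
  [0→0.5]: (69.9+64.0)/2 × 0.5 = 33.475
  [0.5→2.5]: (64.0+44.8)/2 × 2 = 108.8
  [2.5→4.5]: (44.8+31.3)/2 × 2 = 76.1
  [4.5→6.5]: (31.3+21.9)/2 × 2 = 53.2
  [6.5→7.5]: (21.9+18.3)/2 × 1 = 20.1
  [7.5→8]: (18.3+16.8)/2 × 0.5 = 8.775
  Sum = 300.45 ng/mL·h

AUC = 300 ng/mL·h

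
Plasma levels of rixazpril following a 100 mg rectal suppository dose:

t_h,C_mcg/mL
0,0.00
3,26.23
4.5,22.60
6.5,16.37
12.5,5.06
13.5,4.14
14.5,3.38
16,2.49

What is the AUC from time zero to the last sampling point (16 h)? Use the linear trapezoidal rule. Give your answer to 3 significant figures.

Trapezoidal AUC_0→16:
  [0→3]: (0.00+26.23)/2 × 3 = 39.345
  [3→4.5]: (26.23+22.60)/2 × 1.5 = 36.6225
  [4.5→6.5]: (22.60+16.37)/2 × 2 = 38.97
  [6.5→12.5]: (16.37+5.06)/2 × 6 = 64.29
  [12.5→13.5]: (5.06+4.14)/2 × 1 = 4.6
  [13.5→14.5]: (4.14+3.38)/2 × 1 = 3.76
  [14.5→16]: (3.38+2.49)/2 × 1.5 = 4.4025
  Sum = 191.99 mcg/mL·h

AUC = 192 mcg/mL·h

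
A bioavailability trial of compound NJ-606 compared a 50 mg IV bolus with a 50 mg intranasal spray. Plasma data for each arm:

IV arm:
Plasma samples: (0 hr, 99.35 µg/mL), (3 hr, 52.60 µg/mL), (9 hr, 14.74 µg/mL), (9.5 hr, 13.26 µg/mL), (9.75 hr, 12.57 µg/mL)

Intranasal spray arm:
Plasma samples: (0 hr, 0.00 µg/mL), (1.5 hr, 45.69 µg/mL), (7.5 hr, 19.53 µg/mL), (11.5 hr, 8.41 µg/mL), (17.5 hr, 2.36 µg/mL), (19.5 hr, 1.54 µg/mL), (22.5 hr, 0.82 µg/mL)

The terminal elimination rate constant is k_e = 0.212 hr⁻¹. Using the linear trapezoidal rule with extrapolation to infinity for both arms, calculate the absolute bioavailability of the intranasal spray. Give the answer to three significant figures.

F = 0.660

Trapezoidal AUC_0→9.75 (IV):
  [0→3]: (99.35+52.60)/2 × 3 = 227.925
  [3→9]: (52.60+14.74)/2 × 6 = 202.02
  [9→9.5]: (14.74+13.26)/2 × 0.5 = 7.0
  [9.5→9.75]: (13.26+12.57)/2 × 0.25 = 3.22875
  Sum = 440.17375 µg/mL·hr
IV tail: 12.57/0.212 = 59.292; AUC_iv,0→∞ = 440.17375 + 59.292 = 499.46575 µg/mL·hr
Trapezoidal AUC_0→22.5 (intranasal spray):
  [0→1.5]: (0.00+45.69)/2 × 1.5 = 34.2675
  [1.5→7.5]: (45.69+19.53)/2 × 6 = 195.66
  [7.5→11.5]: (19.53+8.41)/2 × 4 = 55.88
  [11.5→17.5]: (8.41+2.36)/2 × 6 = 32.31
  [17.5→19.5]: (2.36+1.54)/2 × 2 = 3.9
  [19.5→22.5]: (1.54+0.82)/2 × 3 = 3.54
  Sum = 325.5575 µg/mL·hr
intranasal spray tail: 0.82/0.212 = 3.868; AUC_ev,0→∞ = 325.5575 + 3.868 = 329.4255 µg/mL·hr
F = (AUC_ev/D_ev)/(AUC_iv/D_iv) = (329.4255/50)/(499.46575/50) = 6.58851/9.989315 = 0.6596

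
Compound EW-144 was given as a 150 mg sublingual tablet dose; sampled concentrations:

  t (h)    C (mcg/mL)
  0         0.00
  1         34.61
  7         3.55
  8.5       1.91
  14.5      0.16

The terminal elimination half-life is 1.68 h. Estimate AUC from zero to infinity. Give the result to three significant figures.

AUC = 142 mcg/mL·h

Trapezoidal AUC_0→14.5:
  [0→1]: (0.00+34.61)/2 × 1 = 17.305
  [1→7]: (34.61+3.55)/2 × 6 = 114.48
  [7→8.5]: (3.55+1.91)/2 × 1.5 = 4.095
  [8.5→14.5]: (1.91+0.16)/2 × 6 = 6.21
  Sum = 142.09 mcg/mL·h
k_e = ln2 / t½ = 0.693147 / 1.68 = 0.4126 h^-1
Extrapolated tail: C_last / k_e = 0.16 / 0.4126 = 0.388
AUC_0→∞ = 142.09 + 0.388 = 142.478 mcg/mL·h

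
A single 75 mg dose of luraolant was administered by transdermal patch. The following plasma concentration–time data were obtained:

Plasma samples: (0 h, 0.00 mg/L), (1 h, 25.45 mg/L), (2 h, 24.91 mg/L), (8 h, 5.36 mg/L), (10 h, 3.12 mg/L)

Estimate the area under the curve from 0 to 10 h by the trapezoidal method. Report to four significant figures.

AUC = 137.2 mg/L·h

Trapezoidal AUC_0→10:
  [0→1]: (0.00+25.45)/2 × 1 = 12.725
  [1→2]: (25.45+24.91)/2 × 1 = 25.18
  [2→8]: (24.91+5.36)/2 × 6 = 90.81
  [8→10]: (5.36+3.12)/2 × 2 = 8.48
  Sum = 137.195 mg/L·h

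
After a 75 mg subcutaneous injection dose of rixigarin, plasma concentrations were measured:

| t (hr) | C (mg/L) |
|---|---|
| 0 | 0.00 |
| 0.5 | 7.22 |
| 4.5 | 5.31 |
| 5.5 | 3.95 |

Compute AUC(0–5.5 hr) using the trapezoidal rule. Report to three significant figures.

AUC = 31.5 mg/L·hr

Trapezoidal AUC_0→5.5:
  [0→0.5]: (0.00+7.22)/2 × 0.5 = 1.805
  [0.5→4.5]: (7.22+5.31)/2 × 4 = 25.06
  [4.5→5.5]: (5.31+3.95)/2 × 1 = 4.63
  Sum = 31.495 mg/L·hr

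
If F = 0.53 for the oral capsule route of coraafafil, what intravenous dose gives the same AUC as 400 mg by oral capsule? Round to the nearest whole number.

Systemic exposure from an extravascular dose = F × D_ev, so the equivalent IV dose is F × D_ev.
D_iv = F × D_ev = 0.53 × 400 = 212 mg

D_iv = 212 mg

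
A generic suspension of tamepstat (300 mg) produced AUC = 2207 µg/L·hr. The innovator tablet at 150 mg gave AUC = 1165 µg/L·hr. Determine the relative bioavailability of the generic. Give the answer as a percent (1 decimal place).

F_rel = 94.7%

F_rel = (AUC_test/D_test) / (AUC_ref/D_ref)
      = (2207/300) / (1165/150)
      = 7.35667 / 7.76667 = 0.9472 = 94.72%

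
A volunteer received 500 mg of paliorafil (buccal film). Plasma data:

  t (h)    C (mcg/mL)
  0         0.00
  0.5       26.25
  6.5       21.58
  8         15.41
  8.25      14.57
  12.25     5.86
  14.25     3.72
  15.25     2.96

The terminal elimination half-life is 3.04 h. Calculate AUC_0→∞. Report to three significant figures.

AUC = 248 mcg/mL·h

Trapezoidal AUC_0→15.25:
  [0→0.5]: (0.00+26.25)/2 × 0.5 = 6.5625
  [0.5→6.5]: (26.25+21.58)/2 × 6 = 143.49
  [6.5→8]: (21.58+15.41)/2 × 1.5 = 27.7425
  [8→8.25]: (15.41+14.57)/2 × 0.25 = 3.7475
  [8.25→12.25]: (14.57+5.86)/2 × 4 = 40.86
  [12.25→14.25]: (5.86+3.72)/2 × 2 = 9.58
  [14.25→15.25]: (3.72+2.96)/2 × 1 = 3.34
  Sum = 235.3225 mcg/mL·h
k_e = ln2 / t½ = 0.693147 / 3.04 = 0.2280 h^-1
Extrapolated tail: C_last / k_e = 2.96 / 0.228 = 12.982
AUC_0→∞ = 235.3225 + 12.982 = 248.3045 mcg/mL·h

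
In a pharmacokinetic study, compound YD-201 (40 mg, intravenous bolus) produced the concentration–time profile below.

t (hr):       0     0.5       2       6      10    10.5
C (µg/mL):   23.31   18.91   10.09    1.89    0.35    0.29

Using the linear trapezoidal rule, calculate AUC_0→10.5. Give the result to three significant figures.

AUC = 60.9 µg/mL·hr

Trapezoidal AUC_0→10.5:
  [0→0.5]: (23.31+18.91)/2 × 0.5 = 10.555
  [0.5→2]: (18.91+10.09)/2 × 1.5 = 21.75
  [2→6]: (10.09+1.89)/2 × 4 = 23.96
  [6→10]: (1.89+0.35)/2 × 4 = 4.48
  [10→10.5]: (0.35+0.29)/2 × 0.5 = 0.16
  Sum = 60.905 µg/mL·hr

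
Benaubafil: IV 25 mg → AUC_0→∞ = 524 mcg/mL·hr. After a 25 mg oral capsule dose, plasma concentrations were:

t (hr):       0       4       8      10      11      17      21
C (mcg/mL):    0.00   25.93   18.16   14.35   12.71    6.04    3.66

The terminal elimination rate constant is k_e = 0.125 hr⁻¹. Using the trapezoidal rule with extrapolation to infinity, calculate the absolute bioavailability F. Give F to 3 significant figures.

F = 0.555

Trapezoidal AUC_0→21 (oral capsule):
  [0→4]: (0.00+25.93)/2 × 4 = 51.86
  [4→8]: (25.93+18.16)/2 × 4 = 88.18
  [8→10]: (18.16+14.35)/2 × 2 = 32.51
  [10→11]: (14.35+12.71)/2 × 1 = 13.53
  [11→17]: (12.71+6.04)/2 × 6 = 56.25
  [17→21]: (6.04+3.66)/2 × 4 = 19.4
  Sum = 261.73 mcg/mL·hr
Tail: C_last/k_e = 3.66/0.125 = 29.280
AUC_0→∞ (oral capsule) = 261.73 + 29.280 = 291.01 mcg/mL·hr
F = (AUC_ev/D_ev)/(AUC_iv/D_iv) = (291.01/25)/(524/25) = 11.6404/20.96 = 0.5554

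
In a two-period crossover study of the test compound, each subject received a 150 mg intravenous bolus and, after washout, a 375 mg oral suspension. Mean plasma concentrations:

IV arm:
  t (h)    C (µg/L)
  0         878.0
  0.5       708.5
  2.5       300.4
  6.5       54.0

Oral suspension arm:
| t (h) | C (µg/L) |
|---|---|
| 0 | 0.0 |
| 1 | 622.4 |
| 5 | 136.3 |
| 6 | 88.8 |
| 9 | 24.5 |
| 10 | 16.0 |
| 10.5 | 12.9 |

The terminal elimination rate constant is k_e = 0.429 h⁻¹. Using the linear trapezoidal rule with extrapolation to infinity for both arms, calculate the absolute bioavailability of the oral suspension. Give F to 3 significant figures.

F = 0.387

Trapezoidal AUC_0→6.5 (IV):
  [0→0.5]: (878.0+708.5)/2 × 0.5 = 396.625
  [0.5→2.5]: (708.5+300.4)/2 × 2 = 1008.9
  [2.5→6.5]: (300.4+54.0)/2 × 4 = 708.8
  Sum = 2114.325 µg/L·h
IV tail: 54.0/0.429 = 125.874; AUC_iv,0→∞ = 2114.325 + 125.874 = 2240.199 µg/L·h
Trapezoidal AUC_0→10.5 (oral suspension):
  [0→1]: (0.0+622.4)/2 × 1 = 311.2
  [1→5]: (622.4+136.3)/2 × 4 = 1517.4
  [5→6]: (136.3+88.8)/2 × 1 = 112.55
  [6→9]: (88.8+24.5)/2 × 3 = 169.95
  [9→10]: (24.5+16.0)/2 × 1 = 20.25
  [10→10.5]: (16.0+12.9)/2 × 0.5 = 7.225
  Sum = 2138.575 µg/L·h
oral suspension tail: 12.9/0.429 = 30.070; AUC_ev,0→∞ = 2138.575 + 30.070 = 2168.645 µg/L·h
F = (AUC_ev/D_ev)/(AUC_iv/D_iv) = (2168.645/375)/(2240.199/150) = 5.78305/14.93466 = 0.3872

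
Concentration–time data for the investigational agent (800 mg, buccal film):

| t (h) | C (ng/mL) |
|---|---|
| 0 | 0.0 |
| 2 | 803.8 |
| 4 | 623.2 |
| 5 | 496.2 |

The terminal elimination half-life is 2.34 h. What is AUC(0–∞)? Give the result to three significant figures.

AUC = 4470 ng/mL·h

Trapezoidal AUC_0→5:
  [0→2]: (0.0+803.8)/2 × 2 = 803.8
  [2→4]: (803.8+623.2)/2 × 2 = 1427.0
  [4→5]: (623.2+496.2)/2 × 1 = 559.7
  Sum = 2790.5 ng/mL·h
k_e = ln2 / t½ = 0.693147 / 2.34 = 0.2962 h^-1
Extrapolated tail: C_last / k_e = 496.2 / 0.2962 = 1675.219
AUC_0→∞ = 2790.5 + 1675.219 = 4465.719 ng/mL·h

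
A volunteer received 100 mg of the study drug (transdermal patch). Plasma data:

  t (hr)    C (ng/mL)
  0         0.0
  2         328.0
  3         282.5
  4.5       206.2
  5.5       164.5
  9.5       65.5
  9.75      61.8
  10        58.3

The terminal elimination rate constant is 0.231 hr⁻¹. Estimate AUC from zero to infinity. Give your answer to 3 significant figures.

AUC = 1930 ng/mL·hr

Trapezoidal AUC_0→10:
  [0→2]: (0.0+328.0)/2 × 2 = 328.0
  [2→3]: (328.0+282.5)/2 × 1 = 305.25
  [3→4.5]: (282.5+206.2)/2 × 1.5 = 366.525
  [4.5→5.5]: (206.2+164.5)/2 × 1 = 185.35
  [5.5→9.5]: (164.5+65.5)/2 × 4 = 460.0
  [9.5→9.75]: (65.5+61.8)/2 × 0.25 = 15.9125
  [9.75→10]: (61.8+58.3)/2 × 0.25 = 15.0125
  Sum = 1676.05 ng/mL·hr
Extrapolated tail: C_last / k_e = 58.3 / 0.231 = 252.381
AUC_0→∞ = 1676.05 + 252.381 = 1928.431 ng/mL·hr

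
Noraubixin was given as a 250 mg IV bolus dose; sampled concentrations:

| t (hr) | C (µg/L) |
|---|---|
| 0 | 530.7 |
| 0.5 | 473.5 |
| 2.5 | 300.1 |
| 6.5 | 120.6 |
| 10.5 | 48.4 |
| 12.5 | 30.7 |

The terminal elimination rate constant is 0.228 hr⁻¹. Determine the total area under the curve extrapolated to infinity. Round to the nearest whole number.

AUC = 2418 µg/L·hr

Trapezoidal AUC_0→12.5:
  [0→0.5]: (530.7+473.5)/2 × 0.5 = 251.05
  [0.5→2.5]: (473.5+300.1)/2 × 2 = 773.6
  [2.5→6.5]: (300.1+120.6)/2 × 4 = 841.4
  [6.5→10.5]: (120.6+48.4)/2 × 4 = 338.0
  [10.5→12.5]: (48.4+30.7)/2 × 2 = 79.1
  Sum = 2283.15 µg/L·hr
Extrapolated tail: C_last / k_e = 30.7 / 0.228 = 134.649
AUC_0→∞ = 2283.15 + 134.649 = 2417.799 µg/L·hr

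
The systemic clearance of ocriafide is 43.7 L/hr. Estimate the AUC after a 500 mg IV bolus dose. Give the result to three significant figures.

AUC_0→∞ = Dose_iv / CL
        = 500 / 43.7 = 11.4416 mg/L·hr

AUC = 11.4 mg/L·hr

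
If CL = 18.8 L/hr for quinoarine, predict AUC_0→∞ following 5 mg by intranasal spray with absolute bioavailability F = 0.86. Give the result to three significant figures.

AUC = 0.229 mg/L·hr

AUC_0→∞ = F × Dose / CL
        = 0.86 × 5 / 18.8 = 0.228723 mg/L·hr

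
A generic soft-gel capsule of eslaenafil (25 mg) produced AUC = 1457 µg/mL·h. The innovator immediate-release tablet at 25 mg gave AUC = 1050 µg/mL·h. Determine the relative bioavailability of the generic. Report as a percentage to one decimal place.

F_rel = (AUC_test/D_test) / (AUC_ref/D_ref)
      = (1457/25) / (1050/25)
      = 58.28 / 42 = 1.3876 = 138.76%

F_rel = 138.8%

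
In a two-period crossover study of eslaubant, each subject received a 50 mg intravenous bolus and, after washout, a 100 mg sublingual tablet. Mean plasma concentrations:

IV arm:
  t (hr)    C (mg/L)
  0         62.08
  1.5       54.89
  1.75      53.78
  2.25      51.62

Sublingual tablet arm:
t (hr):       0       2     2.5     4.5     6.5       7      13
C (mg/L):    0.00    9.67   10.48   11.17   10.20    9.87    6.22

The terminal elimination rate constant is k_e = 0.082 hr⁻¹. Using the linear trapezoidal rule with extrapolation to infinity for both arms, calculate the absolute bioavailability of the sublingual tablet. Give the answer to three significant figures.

Trapezoidal AUC_0→2.25 (IV):
  [0→1.5]: (62.08+54.89)/2 × 1.5 = 87.7275
  [1.5→1.75]: (54.89+53.78)/2 × 0.25 = 13.58375
  [1.75→2.25]: (53.78+51.62)/2 × 0.5 = 26.35
  Sum = 127.66125 mg/L·hr
IV tail: 51.62/0.082 = 629.512; AUC_iv,0→∞ = 127.66125 + 629.512 = 757.17325 mg/L·hr
Trapezoidal AUC_0→13 (sublingual tablet):
  [0→2]: (0.00+9.67)/2 × 2 = 9.67
  [2→2.5]: (9.67+10.48)/2 × 0.5 = 5.0375
  [2.5→4.5]: (10.48+11.17)/2 × 2 = 21.65
  [4.5→6.5]: (11.17+10.20)/2 × 2 = 21.37
  [6.5→7]: (10.20+9.87)/2 × 0.5 = 5.0175
  [7→13]: (9.87+6.22)/2 × 6 = 48.27
  Sum = 111.015 mg/L·hr
sublingual tablet tail: 6.22/0.082 = 75.854; AUC_ev,0→∞ = 111.015 + 75.854 = 186.869 mg/L·hr
F = (AUC_ev/D_ev)/(AUC_iv/D_iv) = (186.869/100)/(757.17325/50) = 1.86869/15.143465 = 0.1234

F = 0.123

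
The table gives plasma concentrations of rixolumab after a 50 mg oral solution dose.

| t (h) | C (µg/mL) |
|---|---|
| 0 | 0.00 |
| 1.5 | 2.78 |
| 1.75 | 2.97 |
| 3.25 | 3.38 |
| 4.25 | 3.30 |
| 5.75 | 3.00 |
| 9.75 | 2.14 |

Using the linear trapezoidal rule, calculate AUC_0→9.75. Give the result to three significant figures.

AUC = 25.9 µg/mL·h

Trapezoidal AUC_0→9.75:
  [0→1.5]: (0.00+2.78)/2 × 1.5 = 2.085
  [1.5→1.75]: (2.78+2.97)/2 × 0.25 = 0.71875
  [1.75→3.25]: (2.97+3.38)/2 × 1.5 = 4.7625
  [3.25→4.25]: (3.38+3.30)/2 × 1 = 3.34
  [4.25→5.75]: (3.30+3.00)/2 × 1.5 = 4.725
  [5.75→9.75]: (3.00+2.14)/2 × 4 = 10.28
  Sum = 25.91125 µg/mL·h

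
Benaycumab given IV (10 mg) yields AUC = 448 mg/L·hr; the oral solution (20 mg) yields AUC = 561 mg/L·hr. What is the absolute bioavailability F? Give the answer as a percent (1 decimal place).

F = 62.6%

F = (AUC_ev / D_ev) / (AUC_iv / D_iv)
  = (561/20) / (448/10)
  = 28.05 / 44.8 = 0.6261
  = 62.61%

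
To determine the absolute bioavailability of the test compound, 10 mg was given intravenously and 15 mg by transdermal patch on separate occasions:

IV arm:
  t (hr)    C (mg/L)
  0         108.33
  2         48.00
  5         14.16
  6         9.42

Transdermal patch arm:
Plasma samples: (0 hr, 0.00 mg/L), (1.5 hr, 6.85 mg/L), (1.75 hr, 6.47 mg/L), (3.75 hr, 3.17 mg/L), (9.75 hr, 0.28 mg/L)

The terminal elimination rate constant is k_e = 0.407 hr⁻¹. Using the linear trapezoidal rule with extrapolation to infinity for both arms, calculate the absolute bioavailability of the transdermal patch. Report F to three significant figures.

F = 0.0644

Trapezoidal AUC_0→6 (IV):
  [0→2]: (108.33+48.00)/2 × 2 = 156.33
  [2→5]: (48.00+14.16)/2 × 3 = 93.24
  [5→6]: (14.16+9.42)/2 × 1 = 11.79
  Sum = 261.36 mg/L·hr
IV tail: 9.42/0.407 = 23.145; AUC_iv,0→∞ = 261.36 + 23.145 = 284.505 mg/L·hr
Trapezoidal AUC_0→9.75 (transdermal patch):
  [0→1.5]: (0.00+6.85)/2 × 1.5 = 5.1375
  [1.5→1.75]: (6.85+6.47)/2 × 0.25 = 1.665
  [1.75→3.75]: (6.47+3.17)/2 × 2 = 9.64
  [3.75→9.75]: (3.17+0.28)/2 × 6 = 10.35
  Sum = 26.7925 mg/L·hr
transdermal patch tail: 0.28/0.407 = 0.688; AUC_ev,0→∞ = 26.7925 + 0.688 = 27.4805 mg/L·hr
F = (AUC_ev/D_ev)/(AUC_iv/D_iv) = (27.4805/15)/(284.505/10) = 1.83203/28.4505 = 0.0644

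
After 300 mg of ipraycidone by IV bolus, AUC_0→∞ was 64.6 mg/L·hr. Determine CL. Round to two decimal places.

CL = 4.64 L/hr

CL = Dose_iv / AUC_0→∞
   = 300 / 64.6 = 4.64396 L/hr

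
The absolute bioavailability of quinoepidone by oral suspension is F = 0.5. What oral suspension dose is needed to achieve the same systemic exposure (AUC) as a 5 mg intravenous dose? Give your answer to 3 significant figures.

For equal systemic exposure: F × D_ev = D_iv
D_ev = D_iv / F = 5 / 0.5 = 10 mg

D_oral = 10.0 mg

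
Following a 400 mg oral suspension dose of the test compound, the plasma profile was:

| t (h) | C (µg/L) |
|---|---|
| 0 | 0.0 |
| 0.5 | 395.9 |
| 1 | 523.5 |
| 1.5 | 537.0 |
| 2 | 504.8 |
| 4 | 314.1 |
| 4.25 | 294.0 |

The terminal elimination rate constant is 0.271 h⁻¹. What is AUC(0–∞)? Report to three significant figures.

Trapezoidal AUC_0→4.25:
  [0→0.5]: (0.0+395.9)/2 × 0.5 = 98.975
  [0.5→1]: (395.9+523.5)/2 × 0.5 = 229.85
  [1→1.5]: (523.5+537.0)/2 × 0.5 = 265.125
  [1.5→2]: (537.0+504.8)/2 × 0.5 = 260.45
  [2→4]: (504.8+314.1)/2 × 2 = 818.9
  [4→4.25]: (314.1+294.0)/2 × 0.25 = 76.0125
  Sum = 1749.3125 µg/L·h
Extrapolated tail: C_last / k_e = 294.0 / 0.271 = 1084.871
AUC_0→∞ = 1749.3125 + 1084.871 = 2834.1835 µg/L·h

AUC = 2830 µg/L·h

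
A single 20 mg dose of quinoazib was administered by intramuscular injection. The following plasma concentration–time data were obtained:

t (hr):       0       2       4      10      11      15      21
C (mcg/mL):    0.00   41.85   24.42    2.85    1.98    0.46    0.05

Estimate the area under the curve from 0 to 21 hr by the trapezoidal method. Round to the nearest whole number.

AUC = 199 mcg/mL·hr

Trapezoidal AUC_0→21:
  [0→2]: (0.00+41.85)/2 × 2 = 41.85
  [2→4]: (41.85+24.42)/2 × 2 = 66.27
  [4→10]: (24.42+2.85)/2 × 6 = 81.81
  [10→11]: (2.85+1.98)/2 × 1 = 2.415
  [11→15]: (1.98+0.46)/2 × 4 = 4.88
  [15→21]: (0.46+0.05)/2 × 6 = 1.53
  Sum = 198.755 mcg/mL·hr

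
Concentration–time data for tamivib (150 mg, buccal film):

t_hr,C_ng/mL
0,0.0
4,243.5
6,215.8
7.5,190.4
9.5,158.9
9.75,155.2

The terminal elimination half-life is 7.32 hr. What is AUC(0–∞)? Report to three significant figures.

AUC = 3280 ng/mL·hr

Trapezoidal AUC_0→9.75:
  [0→4]: (0.0+243.5)/2 × 4 = 487.0
  [4→6]: (243.5+215.8)/2 × 2 = 459.3
  [6→7.5]: (215.8+190.4)/2 × 1.5 = 304.65
  [7.5→9.5]: (190.4+158.9)/2 × 2 = 349.3
  [9.5→9.75]: (158.9+155.2)/2 × 0.25 = 39.2625
  Sum = 1639.5125 ng/mL·hr
k_e = ln2 / t½ = 0.693147 / 7.32 = 0.0947 hr^-1
Extrapolated tail: C_last / k_e = 155.2 / 0.0947 = 1638.860
AUC_0→∞ = 1639.5125 + 1638.860 = 3278.3725 ng/mL·hr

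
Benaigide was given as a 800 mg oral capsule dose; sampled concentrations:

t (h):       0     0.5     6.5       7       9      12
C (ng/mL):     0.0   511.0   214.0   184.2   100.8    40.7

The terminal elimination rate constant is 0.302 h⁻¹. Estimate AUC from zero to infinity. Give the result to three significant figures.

AUC = 3030 ng/mL·h

Trapezoidal AUC_0→12:
  [0→0.5]: (0.0+511.0)/2 × 0.5 = 127.75
  [0.5→6.5]: (511.0+214.0)/2 × 6 = 2175.0
  [6.5→7]: (214.0+184.2)/2 × 0.5 = 99.55
  [7→9]: (184.2+100.8)/2 × 2 = 285.0
  [9→12]: (100.8+40.7)/2 × 3 = 212.25
  Sum = 2899.55 ng/mL·h
Extrapolated tail: C_last / k_e = 40.7 / 0.302 = 134.768
AUC_0→∞ = 2899.55 + 134.768 = 3034.318 ng/mL·h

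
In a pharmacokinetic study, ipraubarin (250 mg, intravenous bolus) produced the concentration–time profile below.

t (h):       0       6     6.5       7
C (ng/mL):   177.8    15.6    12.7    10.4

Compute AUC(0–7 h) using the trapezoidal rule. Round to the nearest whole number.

Trapezoidal AUC_0→7:
  [0→6]: (177.8+15.6)/2 × 6 = 580.2
  [6→6.5]: (15.6+12.7)/2 × 0.5 = 7.075
  [6.5→7]: (12.7+10.4)/2 × 0.5 = 5.775
  Sum = 593.05 ng/mL·h

AUC = 593 ng/mL·h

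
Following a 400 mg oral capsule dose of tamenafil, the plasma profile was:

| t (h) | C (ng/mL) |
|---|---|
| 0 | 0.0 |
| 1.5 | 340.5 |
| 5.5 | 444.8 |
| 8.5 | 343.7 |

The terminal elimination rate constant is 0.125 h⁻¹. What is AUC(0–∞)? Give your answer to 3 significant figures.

AUC = 5760 ng/mL·h

Trapezoidal AUC_0→8.5:
  [0→1.5]: (0.0+340.5)/2 × 1.5 = 255.375
  [1.5→5.5]: (340.5+444.8)/2 × 4 = 1570.6
  [5.5→8.5]: (444.8+343.7)/2 × 3 = 1182.75
  Sum = 3008.725 ng/mL·h
Extrapolated tail: C_last / k_e = 343.7 / 0.125 = 2749.600
AUC_0→∞ = 3008.725 + 2749.600 = 5758.325 ng/mL·h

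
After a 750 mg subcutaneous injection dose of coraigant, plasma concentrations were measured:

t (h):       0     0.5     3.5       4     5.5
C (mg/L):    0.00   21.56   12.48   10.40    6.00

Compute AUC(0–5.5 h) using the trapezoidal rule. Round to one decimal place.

Trapezoidal AUC_0→5.5:
  [0→0.5]: (0.00+21.56)/2 × 0.5 = 5.39
  [0.5→3.5]: (21.56+12.48)/2 × 3 = 51.06
  [3.5→4]: (12.48+10.40)/2 × 0.5 = 5.72
  [4→5.5]: (10.40+6.00)/2 × 1.5 = 12.3
  Sum = 74.47 mg/L·h

AUC = 74.5 mg/L·h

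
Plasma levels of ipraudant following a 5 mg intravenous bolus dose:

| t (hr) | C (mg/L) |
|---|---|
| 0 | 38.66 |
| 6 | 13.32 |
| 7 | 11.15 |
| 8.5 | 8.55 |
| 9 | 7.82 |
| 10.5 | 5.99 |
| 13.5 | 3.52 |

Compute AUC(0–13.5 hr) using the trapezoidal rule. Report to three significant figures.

AUC = 212 mg/L·hr

Trapezoidal AUC_0→13.5:
  [0→6]: (38.66+13.32)/2 × 6 = 155.94
  [6→7]: (13.32+11.15)/2 × 1 = 12.235
  [7→8.5]: (11.15+8.55)/2 × 1.5 = 14.775
  [8.5→9]: (8.55+7.82)/2 × 0.5 = 4.0925
  [9→10.5]: (7.82+5.99)/2 × 1.5 = 10.3575
  [10.5→13.5]: (5.99+3.52)/2 × 3 = 14.265
  Sum = 211.665 mg/L·hr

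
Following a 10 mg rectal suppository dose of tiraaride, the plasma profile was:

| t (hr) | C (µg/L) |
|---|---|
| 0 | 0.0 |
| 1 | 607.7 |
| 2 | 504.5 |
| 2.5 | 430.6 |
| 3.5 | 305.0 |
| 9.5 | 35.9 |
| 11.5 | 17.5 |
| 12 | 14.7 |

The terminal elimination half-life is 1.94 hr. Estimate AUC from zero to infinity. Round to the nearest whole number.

Trapezoidal AUC_0→12:
  [0→1]: (0.0+607.7)/2 × 1 = 303.85
  [1→2]: (607.7+504.5)/2 × 1 = 556.1
  [2→2.5]: (504.5+430.6)/2 × 0.5 = 233.775
  [2.5→3.5]: (430.6+305.0)/2 × 1 = 367.8
  [3.5→9.5]: (305.0+35.9)/2 × 6 = 1022.7
  [9.5→11.5]: (35.9+17.5)/2 × 2 = 53.4
  [11.5→12]: (17.5+14.7)/2 × 0.5 = 8.05
  Sum = 2545.675 µg/L·hr
k_e = ln2 / t½ = 0.693147 / 1.94 = 0.3573 hr^-1
Extrapolated tail: C_last / k_e = 14.7 / 0.3573 = 41.142
AUC_0→∞ = 2545.675 + 41.142 = 2586.817 µg/L·hr

AUC = 2587 µg/L·hr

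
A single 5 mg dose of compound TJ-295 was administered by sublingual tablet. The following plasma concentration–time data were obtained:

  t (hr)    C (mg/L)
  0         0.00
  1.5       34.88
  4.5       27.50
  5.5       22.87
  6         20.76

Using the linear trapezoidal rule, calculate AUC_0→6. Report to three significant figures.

AUC = 156 mg/L·hr

Trapezoidal AUC_0→6:
  [0→1.5]: (0.00+34.88)/2 × 1.5 = 26.16
  [1.5→4.5]: (34.88+27.50)/2 × 3 = 93.57
  [4.5→5.5]: (27.50+22.87)/2 × 1 = 25.185
  [5.5→6]: (22.87+20.76)/2 × 0.5 = 10.9075
  Sum = 155.8225 mg/L·hr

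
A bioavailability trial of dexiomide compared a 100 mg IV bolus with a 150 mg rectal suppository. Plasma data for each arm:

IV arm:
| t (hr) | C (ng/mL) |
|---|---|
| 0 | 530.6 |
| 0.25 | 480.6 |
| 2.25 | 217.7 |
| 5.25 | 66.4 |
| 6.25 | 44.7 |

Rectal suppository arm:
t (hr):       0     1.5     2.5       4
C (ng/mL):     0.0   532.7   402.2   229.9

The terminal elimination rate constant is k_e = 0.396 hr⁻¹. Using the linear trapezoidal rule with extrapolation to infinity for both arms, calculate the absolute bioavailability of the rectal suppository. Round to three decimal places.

Trapezoidal AUC_0→6.25 (IV):
  [0→0.25]: (530.6+480.6)/2 × 0.25 = 126.4
  [0.25→2.25]: (480.6+217.7)/2 × 2 = 698.3
  [2.25→5.25]: (217.7+66.4)/2 × 3 = 426.15
  [5.25→6.25]: (66.4+44.7)/2 × 1 = 55.55
  Sum = 1306.4 ng/mL·hr
IV tail: 44.7/0.396 = 112.879; AUC_iv,0→∞ = 1306.4 + 112.879 = 1419.279 ng/mL·hr
Trapezoidal AUC_0→4 (rectal suppository):
  [0→1.5]: (0.0+532.7)/2 × 1.5 = 399.525
  [1.5→2.5]: (532.7+402.2)/2 × 1 = 467.45
  [2.5→4]: (402.2+229.9)/2 × 1.5 = 474.075
  Sum = 1341.05 ng/mL·hr
rectal suppository tail: 229.9/0.396 = 580.556; AUC_ev,0→∞ = 1341.05 + 580.556 = 1921.606 ng/mL·hr
F = (AUC_ev/D_ev)/(AUC_iv/D_iv) = (1921.606/150)/(1419.279/100) = 12.8107/14.19279 = 0.9026

F = 0.903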